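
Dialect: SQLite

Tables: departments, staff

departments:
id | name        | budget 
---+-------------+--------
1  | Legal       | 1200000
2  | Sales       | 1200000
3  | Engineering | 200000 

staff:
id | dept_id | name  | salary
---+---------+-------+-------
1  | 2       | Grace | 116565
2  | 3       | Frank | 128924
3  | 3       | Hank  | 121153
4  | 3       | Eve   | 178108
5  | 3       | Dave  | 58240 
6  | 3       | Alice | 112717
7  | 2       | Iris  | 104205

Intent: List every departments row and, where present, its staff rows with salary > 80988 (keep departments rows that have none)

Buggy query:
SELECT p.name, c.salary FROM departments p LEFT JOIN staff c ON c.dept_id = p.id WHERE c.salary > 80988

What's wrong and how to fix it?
Bug: A WHERE condition on the right-hand table after LEFT JOIN drops unmatched parents

Fix: Move the right-table condition into the ON clause so unmatched parents are kept

Corrected query:
SELECT p.name, c.salary FROM departments p LEFT JOIN staff c ON c.dept_id = p.id AND c.salary > 80988

Result:
name        | salary
------------+-------
Legal       | NULL  
Sales       | 104205
Sales       | 116565
Engineering | 112717
Engineering | 121153
Engineering | 128924
Engineering | 178108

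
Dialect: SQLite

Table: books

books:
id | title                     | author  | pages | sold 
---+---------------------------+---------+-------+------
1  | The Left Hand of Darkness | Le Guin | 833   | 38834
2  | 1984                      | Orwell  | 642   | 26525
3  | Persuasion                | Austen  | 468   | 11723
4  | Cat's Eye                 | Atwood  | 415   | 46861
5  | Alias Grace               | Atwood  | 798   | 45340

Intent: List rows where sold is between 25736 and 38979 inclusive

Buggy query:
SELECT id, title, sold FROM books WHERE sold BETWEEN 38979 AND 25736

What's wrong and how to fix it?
Bug: BETWEEN expects the lower bound first; with 38979 AND 25736 the range is empty

Fix: Write BETWEEN 25736 AND 38979

Corrected query:
SELECT id, title, sold FROM books WHERE sold BETWEEN 25736 AND 38979

Result:
id | title                     | sold 
---+---------------------------+------
1  | The Left Hand of Darkness | 38834
2  | 1984                      | 26525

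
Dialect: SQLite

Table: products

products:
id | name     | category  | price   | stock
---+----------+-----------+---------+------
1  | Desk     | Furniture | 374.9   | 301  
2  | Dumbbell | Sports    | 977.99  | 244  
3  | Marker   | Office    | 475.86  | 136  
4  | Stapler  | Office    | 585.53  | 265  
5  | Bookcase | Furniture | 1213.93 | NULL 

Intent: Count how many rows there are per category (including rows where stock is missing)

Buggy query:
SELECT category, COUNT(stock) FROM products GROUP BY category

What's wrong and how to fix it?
Bug: COUNT(column) counts non-NULL values only; rows with NULL stock aren't counted

Fix: Replace COUNT(stock) with COUNT(*)

Corrected query:
SELECT category, COUNT(*) FROM products GROUP BY category

Result:
category  | COUNT(*)
----------+---------
Furniture | 2       
Office    | 2       
Sports    | 1       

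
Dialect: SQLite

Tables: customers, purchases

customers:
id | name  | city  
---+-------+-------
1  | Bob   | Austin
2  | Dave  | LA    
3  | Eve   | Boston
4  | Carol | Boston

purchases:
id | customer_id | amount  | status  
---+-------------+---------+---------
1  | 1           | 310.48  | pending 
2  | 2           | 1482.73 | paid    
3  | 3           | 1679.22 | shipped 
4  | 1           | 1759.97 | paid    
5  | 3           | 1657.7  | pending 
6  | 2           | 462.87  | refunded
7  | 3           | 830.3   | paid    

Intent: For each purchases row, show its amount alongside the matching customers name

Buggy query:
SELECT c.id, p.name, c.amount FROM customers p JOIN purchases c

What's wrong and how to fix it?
Bug: JOIN with no ON clause produces a cartesian product; every purchases row pairs with every customers row

Fix: Add ON c.customer_id = p.id to the JOIN

Corrected query:
SELECT c.id, p.name, c.amount FROM customers p JOIN purchases c ON c.customer_id = p.id

Result:
id | name | amount 
---+------+--------
1  | Bob  | 310.48 
2  | Dave | 1482.73
3  | Eve  | 1679.22
4  | Bob  | 1759.97
5  | Eve  | 1657.7 
6  | Dave | 462.87 
7  | Eve  | 830.3  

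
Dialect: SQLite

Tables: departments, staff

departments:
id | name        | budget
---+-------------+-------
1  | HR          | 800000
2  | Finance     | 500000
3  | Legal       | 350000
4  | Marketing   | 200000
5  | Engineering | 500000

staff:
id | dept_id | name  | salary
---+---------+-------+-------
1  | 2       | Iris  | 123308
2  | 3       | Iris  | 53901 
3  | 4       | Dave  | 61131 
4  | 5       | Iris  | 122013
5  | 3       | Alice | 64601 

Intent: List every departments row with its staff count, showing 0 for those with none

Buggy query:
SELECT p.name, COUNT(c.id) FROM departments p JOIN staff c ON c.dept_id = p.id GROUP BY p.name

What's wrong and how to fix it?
Bug: INNER JOIN drops departments rows that have no matching staff rows

Fix: Use LEFT JOIN so parents without children still appear (COUNT(c.id) gives 0)

Corrected query:
SELECT p.name, COUNT(c.id) FROM departments p LEFT JOIN staff c ON c.dept_id = p.id GROUP BY p.name

Result:
name        | COUNT(c.id)
------------+------------
Engineering | 1          
Finance     | 1          
HR          | 0          
Legal       | 2          
Marketing   | 1          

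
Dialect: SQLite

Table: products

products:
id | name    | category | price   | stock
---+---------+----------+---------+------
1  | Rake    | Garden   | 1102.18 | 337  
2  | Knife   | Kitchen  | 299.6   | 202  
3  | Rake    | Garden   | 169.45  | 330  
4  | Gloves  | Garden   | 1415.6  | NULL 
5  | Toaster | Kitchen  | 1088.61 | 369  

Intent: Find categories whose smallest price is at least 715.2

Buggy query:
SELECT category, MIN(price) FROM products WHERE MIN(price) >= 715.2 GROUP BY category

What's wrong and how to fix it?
Bug: MIN() in WHERE is a misuse of aggregate

Fix: Replace WHERE with HAVING after the GROUP BY

Corrected query:
SELECT category, MIN(price) FROM products GROUP BY category HAVING MIN(price) >= 715.2

Result:
(no rows)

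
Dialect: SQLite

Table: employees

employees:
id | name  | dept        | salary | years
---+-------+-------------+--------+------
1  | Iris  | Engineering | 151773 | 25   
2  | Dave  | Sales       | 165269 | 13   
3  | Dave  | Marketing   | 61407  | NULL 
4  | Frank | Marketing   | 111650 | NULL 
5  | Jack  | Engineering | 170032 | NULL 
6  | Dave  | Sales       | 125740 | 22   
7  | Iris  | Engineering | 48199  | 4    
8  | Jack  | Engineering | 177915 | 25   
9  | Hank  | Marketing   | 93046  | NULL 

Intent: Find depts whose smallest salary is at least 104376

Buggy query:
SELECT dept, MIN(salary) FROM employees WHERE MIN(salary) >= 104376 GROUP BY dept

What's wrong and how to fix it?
Bug: MIN() in WHERE is a misuse of aggregate

Fix: Replace WHERE with HAVING after the GROUP BY

Corrected query:
SELECT dept, MIN(salary) FROM employees GROUP BY dept HAVING MIN(salary) >= 104376

Result:
dept  | MIN(salary)
------+------------
Sales | 125740     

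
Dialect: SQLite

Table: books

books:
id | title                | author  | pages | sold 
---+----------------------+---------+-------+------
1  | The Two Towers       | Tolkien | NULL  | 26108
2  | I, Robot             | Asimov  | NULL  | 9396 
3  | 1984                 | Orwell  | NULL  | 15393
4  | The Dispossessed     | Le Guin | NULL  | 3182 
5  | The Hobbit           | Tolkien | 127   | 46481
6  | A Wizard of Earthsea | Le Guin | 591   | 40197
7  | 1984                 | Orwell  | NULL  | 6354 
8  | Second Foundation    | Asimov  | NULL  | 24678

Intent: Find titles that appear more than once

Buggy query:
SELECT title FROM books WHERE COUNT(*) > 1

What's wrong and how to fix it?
Bug: WHERE can't reference COUNT(*); aggregates are computed after WHERE

Fix: Group first, then use HAVING for the count condition

Corrected query:
SELECT title FROM books GROUP BY title HAVING COUNT(*) > 1

Result:
title
-----
1984 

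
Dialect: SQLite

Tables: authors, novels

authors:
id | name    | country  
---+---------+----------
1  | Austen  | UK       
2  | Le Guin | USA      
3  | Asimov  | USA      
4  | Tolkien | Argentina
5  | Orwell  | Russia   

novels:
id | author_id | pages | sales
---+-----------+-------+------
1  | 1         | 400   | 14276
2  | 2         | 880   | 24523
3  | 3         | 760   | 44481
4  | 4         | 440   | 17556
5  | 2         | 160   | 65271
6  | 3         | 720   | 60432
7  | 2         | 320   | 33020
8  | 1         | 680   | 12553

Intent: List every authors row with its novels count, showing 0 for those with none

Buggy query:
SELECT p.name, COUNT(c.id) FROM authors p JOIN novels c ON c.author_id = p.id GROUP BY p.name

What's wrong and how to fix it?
Bug: INNER JOIN drops authors rows that have no matching novels rows

Fix: Use LEFT JOIN so parents without children still appear (COUNT(c.id) gives 0)

Corrected query:
SELECT p.name, COUNT(c.id) FROM authors p LEFT JOIN novels c ON c.author_id = p.id GROUP BY p.name

Result:
name    | COUNT(c.id)
--------+------------
Asimov  | 2          
Austen  | 2          
Le Guin | 3          
Orwell  | 0          
Tolkien | 1          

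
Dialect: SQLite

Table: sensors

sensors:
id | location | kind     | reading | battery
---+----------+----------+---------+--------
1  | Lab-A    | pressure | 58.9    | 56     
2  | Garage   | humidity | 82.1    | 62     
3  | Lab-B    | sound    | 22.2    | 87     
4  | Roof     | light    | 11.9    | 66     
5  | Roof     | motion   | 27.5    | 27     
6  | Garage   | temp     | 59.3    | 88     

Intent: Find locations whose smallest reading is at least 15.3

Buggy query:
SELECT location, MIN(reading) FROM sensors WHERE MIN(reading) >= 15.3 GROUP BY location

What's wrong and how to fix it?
Bug: Aggregates like MIN are computed per group after WHERE runs

Fix: Replace WHERE with HAVING after the GROUP BY

Corrected query:
SELECT location, MIN(reading) FROM sensors GROUP BY location HAVING MIN(reading) >= 15.3

Result:
location | MIN(reading)
---------+-------------
Garage   | 59.3        
Lab-A    | 58.9        
Lab-B    | 22.2        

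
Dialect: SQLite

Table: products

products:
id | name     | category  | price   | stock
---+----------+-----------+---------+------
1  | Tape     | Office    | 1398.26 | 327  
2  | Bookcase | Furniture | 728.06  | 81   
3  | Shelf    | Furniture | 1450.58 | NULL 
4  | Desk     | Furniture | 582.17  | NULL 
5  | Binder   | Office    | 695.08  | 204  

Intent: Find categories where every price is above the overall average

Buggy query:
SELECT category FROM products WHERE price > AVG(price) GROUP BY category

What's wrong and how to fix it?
Bug: AVG() is an aggregate; it can't sit directly in WHERE

Fix: Use a subquery for AVG and a HAVING MIN(...) filter so the condition holds for every row in the group

Corrected query:
SELECT category FROM products GROUP BY category HAVING MIN(price) > (SELECT AVG(price) FROM products)

Result:
(no rows)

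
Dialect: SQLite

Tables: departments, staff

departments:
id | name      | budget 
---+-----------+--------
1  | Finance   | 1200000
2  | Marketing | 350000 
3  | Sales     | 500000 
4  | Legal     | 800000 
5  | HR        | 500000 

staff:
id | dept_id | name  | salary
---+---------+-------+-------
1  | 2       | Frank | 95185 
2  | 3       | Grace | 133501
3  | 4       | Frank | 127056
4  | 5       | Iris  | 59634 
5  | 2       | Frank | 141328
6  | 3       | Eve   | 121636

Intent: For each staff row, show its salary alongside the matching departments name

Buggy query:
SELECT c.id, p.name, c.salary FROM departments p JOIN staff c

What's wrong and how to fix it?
Bug: JOIN with no ON clause produces a cartesian product; every staff row pairs with every departments row

Fix: Specify the join condition linking the foreign key to the parent id

Corrected query:
SELECT c.id, p.name, c.salary FROM departments p JOIN staff c ON c.dept_id = p.id

Result:
id | name      | salary
---+-----------+-------
1  | Marketing | 95185 
2  | Sales     | 133501
3  | Legal     | 127056
4  | HR        | 59634 
5  | Marketing | 141328
6  | Sales     | 121636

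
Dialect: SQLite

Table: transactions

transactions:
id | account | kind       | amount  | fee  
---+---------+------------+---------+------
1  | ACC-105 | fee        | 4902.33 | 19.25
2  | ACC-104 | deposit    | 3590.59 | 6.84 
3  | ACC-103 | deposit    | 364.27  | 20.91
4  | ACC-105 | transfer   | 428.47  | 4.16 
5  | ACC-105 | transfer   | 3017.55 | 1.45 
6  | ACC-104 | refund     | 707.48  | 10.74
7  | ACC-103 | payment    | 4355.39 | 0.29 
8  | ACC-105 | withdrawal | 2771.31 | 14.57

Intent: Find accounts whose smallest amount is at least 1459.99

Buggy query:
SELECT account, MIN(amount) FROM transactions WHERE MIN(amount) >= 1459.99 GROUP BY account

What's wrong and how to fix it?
Bug: MIN() in WHERE is a misuse of aggregate

Fix: Replace WHERE with HAVING after the GROUP BY

Corrected query:
SELECT account, MIN(amount) FROM transactions GROUP BY account HAVING MIN(amount) >= 1459.99

Result:
(no rows)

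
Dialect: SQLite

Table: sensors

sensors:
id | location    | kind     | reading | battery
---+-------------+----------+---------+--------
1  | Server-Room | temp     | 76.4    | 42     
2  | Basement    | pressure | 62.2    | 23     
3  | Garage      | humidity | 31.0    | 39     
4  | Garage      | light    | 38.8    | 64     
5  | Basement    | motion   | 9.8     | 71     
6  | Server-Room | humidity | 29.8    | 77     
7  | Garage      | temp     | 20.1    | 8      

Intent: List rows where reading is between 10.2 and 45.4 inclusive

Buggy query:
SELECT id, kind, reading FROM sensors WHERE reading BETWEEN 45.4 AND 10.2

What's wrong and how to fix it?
Bug: BETWEEN expects the lower bound first; with 45.4 AND 10.2 the range is empty

Fix: Swap the bounds so the smaller value comes first

Corrected query:
SELECT id, kind, reading FROM sensors WHERE reading BETWEEN 10.2 AND 45.4

Result:
id | kind     | reading
---+----------+--------
3  | humidity | 31     
4  | light    | 38.8   
6  | humidity | 29.8   
7  | temp     | 20.1   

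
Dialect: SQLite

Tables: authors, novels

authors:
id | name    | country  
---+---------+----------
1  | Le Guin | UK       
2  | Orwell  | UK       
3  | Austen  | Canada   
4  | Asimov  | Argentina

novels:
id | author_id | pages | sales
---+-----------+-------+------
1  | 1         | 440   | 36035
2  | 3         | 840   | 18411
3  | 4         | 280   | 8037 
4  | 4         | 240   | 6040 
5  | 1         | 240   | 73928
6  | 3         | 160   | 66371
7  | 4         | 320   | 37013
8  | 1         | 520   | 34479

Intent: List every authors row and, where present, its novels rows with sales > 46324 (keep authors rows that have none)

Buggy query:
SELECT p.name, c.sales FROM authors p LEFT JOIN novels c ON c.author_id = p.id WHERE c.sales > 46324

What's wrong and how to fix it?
Bug: Filtering c.sales in WHERE discards the NULL rows produced by LEFT JOIN, turning it into an inner join

Fix: Put 'c.sales > 46324' in the JOIN's ON clause instead of WHERE

Corrected query:
SELECT p.name, c.sales FROM authors p LEFT JOIN novels c ON c.author_id = p.id AND c.sales > 46324

Result:
name    | sales
--------+------
Le Guin | 73928
Orwell  | NULL 
Austen  | 66371
Asimov  | NULL 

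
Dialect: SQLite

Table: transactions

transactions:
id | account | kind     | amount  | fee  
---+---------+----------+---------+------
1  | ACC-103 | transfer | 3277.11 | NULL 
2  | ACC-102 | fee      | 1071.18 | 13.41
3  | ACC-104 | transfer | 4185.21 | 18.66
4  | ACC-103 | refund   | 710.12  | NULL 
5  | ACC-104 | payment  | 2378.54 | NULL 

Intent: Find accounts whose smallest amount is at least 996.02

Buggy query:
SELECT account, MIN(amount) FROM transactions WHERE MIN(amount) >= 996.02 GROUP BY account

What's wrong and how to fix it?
Bug: Aggregates like MIN are computed per group after WHERE runs

Fix: Replace WHERE with HAVING after the GROUP BY

Corrected query:
SELECT account, MIN(amount) FROM transactions GROUP BY account HAVING MIN(amount) >= 996.02

Result:
account | MIN(amount)
--------+------------
ACC-102 | 1071.18    
ACC-104 | 2378.54    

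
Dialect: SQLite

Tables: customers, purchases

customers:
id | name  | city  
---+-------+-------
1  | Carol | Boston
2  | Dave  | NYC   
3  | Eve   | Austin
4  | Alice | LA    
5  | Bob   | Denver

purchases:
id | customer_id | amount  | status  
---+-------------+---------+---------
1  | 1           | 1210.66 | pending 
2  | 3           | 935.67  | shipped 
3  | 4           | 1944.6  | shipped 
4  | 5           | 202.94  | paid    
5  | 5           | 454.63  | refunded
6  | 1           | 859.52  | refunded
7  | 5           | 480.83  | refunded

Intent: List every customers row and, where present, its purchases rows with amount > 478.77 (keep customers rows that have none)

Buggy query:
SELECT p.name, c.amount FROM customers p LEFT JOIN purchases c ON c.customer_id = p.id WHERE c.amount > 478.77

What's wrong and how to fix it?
Bug: A WHERE condition on the right-hand table after LEFT JOIN drops unmatched parents

Fix: Put 'c.amount > 478.77' in the JOIN's ON clause instead of WHERE

Corrected query:
SELECT p.name, c.amount FROM customers p LEFT JOIN purchases c ON c.customer_id = p.id AND c.amount > 478.77

Result:
name  | amount 
------+--------
Carol | 859.52 
Carol | 1210.66
Dave  | NULL   
Eve   | 935.67 
Alice | 1944.6 
Bob   | 480.83 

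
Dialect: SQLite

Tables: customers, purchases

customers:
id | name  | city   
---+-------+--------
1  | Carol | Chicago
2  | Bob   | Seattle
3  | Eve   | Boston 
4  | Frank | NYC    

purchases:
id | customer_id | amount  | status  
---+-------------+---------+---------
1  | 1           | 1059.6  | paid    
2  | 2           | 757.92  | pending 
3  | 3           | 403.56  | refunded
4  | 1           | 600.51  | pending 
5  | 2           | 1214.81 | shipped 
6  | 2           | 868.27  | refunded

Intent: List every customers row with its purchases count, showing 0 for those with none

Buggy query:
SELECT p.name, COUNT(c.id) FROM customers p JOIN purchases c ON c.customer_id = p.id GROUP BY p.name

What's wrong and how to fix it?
Bug: An inner join excludes parents with zero children

Fix: Switch to LEFT JOIN to retain unmatched parent rows

Corrected query:
SELECT p.name, COUNT(c.id) FROM customers p LEFT JOIN purchases c ON c.customer_id = p.id GROUP BY p.name

Result:
name  | COUNT(c.id)
------+------------
Bob   | 3          
Carol | 2          
Eve   | 1          
Frank | 0          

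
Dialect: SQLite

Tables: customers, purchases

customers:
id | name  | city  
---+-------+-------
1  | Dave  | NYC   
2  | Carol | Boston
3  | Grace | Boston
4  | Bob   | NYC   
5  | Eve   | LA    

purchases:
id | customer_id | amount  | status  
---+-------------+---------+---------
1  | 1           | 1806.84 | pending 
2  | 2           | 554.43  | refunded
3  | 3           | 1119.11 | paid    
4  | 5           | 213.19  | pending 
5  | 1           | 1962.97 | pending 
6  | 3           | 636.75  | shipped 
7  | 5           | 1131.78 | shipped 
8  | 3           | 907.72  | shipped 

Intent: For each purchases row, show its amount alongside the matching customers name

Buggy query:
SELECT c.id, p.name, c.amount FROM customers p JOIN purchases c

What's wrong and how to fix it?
Bug: Missing join condition: each purchases row is matched to all customers rows instead of just its own

Fix: Specify the join condition linking the foreign key to the parent id

Corrected query:
SELECT c.id, p.name, c.amount FROM customers p JOIN purchases c ON c.customer_id = p.id

Result:
id | name  | amount 
---+-------+--------
1  | Dave  | 1806.84
2  | Carol | 554.43 
3  | Grace | 1119.11
4  | Eve   | 213.19 
5  | Dave  | 1962.97
6  | Grace | 636.75 
7  | Eve   | 1131.78
8  | Grace | 907.72 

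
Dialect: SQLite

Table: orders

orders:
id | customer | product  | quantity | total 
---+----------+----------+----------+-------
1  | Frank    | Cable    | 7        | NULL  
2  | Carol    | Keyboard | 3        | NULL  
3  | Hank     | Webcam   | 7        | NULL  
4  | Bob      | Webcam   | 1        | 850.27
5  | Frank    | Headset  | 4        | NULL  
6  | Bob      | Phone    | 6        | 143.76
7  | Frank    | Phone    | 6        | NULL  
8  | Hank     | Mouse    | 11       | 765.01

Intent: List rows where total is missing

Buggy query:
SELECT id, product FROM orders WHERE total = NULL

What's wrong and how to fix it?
Bug: Comparing to NULL with '=' never matches; NULL = NULL is unknown, not true

Fix: Replace '= NULL' with 'IS NULL'

Corrected query:
SELECT id, product FROM orders WHERE total IS NULL

Result:
id | product 
---+---------
1  | Cable   
2  | Keyboard
3  | Webcam  
5  | Headset 
7  | Phone   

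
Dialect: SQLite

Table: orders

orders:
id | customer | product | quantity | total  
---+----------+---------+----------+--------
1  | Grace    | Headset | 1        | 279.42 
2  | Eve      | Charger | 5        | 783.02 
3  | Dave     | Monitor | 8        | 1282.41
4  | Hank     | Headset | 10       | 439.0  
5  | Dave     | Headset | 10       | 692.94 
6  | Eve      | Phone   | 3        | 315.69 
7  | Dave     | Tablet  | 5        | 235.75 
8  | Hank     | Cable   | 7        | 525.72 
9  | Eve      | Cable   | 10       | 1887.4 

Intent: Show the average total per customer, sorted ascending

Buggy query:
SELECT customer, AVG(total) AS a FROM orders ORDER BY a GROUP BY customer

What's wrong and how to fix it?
Bug: ORDER BY appears before GROUP BY; SQL clause order requires GROUP BY first

Fix: Reorder: SELECT … FROM … GROUP BY … ORDER BY …

Corrected query:
SELECT customer, AVG(total) AS a FROM orders GROUP BY customer ORDER BY a

Result:
customer | a         
---------+-----------
Grace    | 279.42    
Hank     | 482.36    
Dave     | 737.033333
Eve      | 995.37    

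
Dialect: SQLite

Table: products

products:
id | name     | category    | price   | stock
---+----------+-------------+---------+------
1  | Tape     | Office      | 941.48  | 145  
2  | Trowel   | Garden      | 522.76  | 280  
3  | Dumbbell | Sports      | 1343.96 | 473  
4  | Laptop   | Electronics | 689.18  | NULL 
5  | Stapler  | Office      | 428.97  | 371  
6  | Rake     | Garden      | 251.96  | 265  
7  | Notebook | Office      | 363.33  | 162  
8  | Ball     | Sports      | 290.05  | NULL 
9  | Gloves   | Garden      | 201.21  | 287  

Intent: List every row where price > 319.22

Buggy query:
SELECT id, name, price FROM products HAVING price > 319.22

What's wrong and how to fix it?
Bug: HAVING filters the output of aggregation, but this query has no GROUP BY and no aggregate functions, so SQLite rejects it (HAVING clause on a non-aggregate query); the condition here is per row

Fix: Use WHERE for row-level filtering

Corrected query:
SELECT id, name, price FROM products WHERE price > 319.22

Result:
id | name     | price  
---+----------+--------
1  | Tape     | 941.48 
2  | Trowel   | 522.76 
3  | Dumbbell | 1343.96
4  | Laptop   | 689.18 
5  | Stapler  | 428.97 
7  | Notebook | 363.33 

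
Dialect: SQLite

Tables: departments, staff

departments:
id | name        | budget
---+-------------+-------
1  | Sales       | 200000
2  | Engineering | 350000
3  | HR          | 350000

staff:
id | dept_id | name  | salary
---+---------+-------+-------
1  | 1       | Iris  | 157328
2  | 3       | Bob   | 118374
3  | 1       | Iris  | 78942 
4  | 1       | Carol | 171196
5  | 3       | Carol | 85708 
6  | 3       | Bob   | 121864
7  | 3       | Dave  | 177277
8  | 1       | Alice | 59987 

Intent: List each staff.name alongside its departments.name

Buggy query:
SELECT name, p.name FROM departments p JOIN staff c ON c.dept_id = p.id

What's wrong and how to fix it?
Bug: 'name' exists in both joined tables, so the database can't tell which one is meant

Fix: Qualify the column with its table alias (c.name)

Corrected query:
SELECT c.name, p.name FROM departments p JOIN staff c ON c.dept_id = p.id

Result:
name  | name 
------+------
Iris  | Sales
Bob   | HR   
Iris  | Sales
Carol | Sales
Carol | HR   
Bob   | HR   
Dave  | HR   
Alice | Sales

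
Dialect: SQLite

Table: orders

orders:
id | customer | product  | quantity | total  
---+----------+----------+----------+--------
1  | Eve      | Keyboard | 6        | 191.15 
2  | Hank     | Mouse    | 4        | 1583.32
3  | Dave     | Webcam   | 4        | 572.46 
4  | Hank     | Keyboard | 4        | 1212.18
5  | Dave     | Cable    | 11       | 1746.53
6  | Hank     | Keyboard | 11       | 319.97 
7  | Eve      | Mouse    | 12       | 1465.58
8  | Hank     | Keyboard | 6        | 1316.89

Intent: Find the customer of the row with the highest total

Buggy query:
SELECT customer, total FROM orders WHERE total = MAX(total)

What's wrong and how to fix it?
Bug: WHERE is evaluated per row; an aggregate over the whole table isn't defined there

Fix: Wrap MAX in a scalar subquery so WHERE compares against a single value

Corrected query:
SELECT customer, total FROM orders WHERE total = (SELECT MAX(total) FROM orders)

Result:
customer | total  
---------+--------
Dave     | 1746.53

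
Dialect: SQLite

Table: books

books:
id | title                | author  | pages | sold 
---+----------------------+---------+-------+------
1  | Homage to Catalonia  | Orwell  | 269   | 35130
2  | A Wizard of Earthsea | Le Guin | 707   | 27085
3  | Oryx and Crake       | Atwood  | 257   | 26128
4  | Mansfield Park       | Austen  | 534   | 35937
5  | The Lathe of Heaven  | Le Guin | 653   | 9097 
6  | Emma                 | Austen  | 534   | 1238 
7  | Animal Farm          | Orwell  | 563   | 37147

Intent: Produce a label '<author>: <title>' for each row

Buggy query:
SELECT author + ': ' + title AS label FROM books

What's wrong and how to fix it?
Bug: SQLite uses || for string concatenation; + coerces text to numbers (yielding 0)

Fix: Replace + with || to concatenate text

Corrected query:
SELECT author || ': ' || title AS label FROM books

Result:
label                        
-----------------------------
Orwell: Homage to Catalonia  
Le Guin: A Wizard of Earthsea
Atwood: Oryx and Crake       
Austen: Mansfield Park       
Le Guin: The Lathe of Heaven 
Austen: Emma                 
Orwell: Animal Farm          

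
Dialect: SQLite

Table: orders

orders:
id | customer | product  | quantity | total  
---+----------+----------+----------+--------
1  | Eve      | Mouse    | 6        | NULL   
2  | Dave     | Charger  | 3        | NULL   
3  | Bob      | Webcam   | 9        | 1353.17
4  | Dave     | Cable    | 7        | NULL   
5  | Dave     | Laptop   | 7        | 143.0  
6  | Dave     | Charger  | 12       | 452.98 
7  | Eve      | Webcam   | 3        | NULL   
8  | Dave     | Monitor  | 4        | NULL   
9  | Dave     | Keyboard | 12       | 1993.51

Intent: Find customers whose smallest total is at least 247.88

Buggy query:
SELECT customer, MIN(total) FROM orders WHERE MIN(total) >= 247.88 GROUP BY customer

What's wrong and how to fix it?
Bug: MIN() in WHERE is a misuse of aggregate

Fix: Replace WHERE with HAVING after the GROUP BY

Corrected query:
SELECT customer, MIN(total) FROM orders GROUP BY customer HAVING MIN(total) >= 247.88

Result:
customer | MIN(total)
---------+-----------
Bob      | 1353.17   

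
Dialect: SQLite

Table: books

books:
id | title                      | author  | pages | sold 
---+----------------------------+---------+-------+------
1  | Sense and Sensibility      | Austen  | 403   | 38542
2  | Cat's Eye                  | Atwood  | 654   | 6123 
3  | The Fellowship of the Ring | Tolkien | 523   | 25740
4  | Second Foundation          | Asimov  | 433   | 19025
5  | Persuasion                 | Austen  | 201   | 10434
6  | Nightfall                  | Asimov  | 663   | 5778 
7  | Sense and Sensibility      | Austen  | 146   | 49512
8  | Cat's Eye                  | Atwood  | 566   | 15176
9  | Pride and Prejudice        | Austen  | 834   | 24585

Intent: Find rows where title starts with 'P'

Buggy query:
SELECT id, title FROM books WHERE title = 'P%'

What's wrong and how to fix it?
Bug: Wildcards only work with LIKE; '=' treats '%' as a literal character

Fix: Replace '=' with LIKE so 'P%' is treated as a pattern

Corrected query:
SELECT id, title FROM books WHERE title LIKE 'P%'

Result:
id | title              
---+--------------------
5  | Persuasion         
9  | Pride and Prejudice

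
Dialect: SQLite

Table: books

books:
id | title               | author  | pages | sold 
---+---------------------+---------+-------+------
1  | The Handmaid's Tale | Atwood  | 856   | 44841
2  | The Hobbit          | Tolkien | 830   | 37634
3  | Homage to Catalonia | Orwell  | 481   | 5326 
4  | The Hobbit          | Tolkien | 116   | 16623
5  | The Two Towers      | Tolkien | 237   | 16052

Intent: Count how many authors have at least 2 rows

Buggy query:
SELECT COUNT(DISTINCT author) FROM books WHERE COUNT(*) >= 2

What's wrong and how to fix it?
Bug: COUNT(*) cannot appear in WHERE; the per-group count doesn't exist yet

Fix: Use a subquery that GROUPs and filters with HAVING, then count its rows

Corrected query:
SELECT COUNT(*) FROM (SELECT author FROM books GROUP BY author HAVING COUNT(*) >= 2)

Result:
COUNT(*)
--------
1       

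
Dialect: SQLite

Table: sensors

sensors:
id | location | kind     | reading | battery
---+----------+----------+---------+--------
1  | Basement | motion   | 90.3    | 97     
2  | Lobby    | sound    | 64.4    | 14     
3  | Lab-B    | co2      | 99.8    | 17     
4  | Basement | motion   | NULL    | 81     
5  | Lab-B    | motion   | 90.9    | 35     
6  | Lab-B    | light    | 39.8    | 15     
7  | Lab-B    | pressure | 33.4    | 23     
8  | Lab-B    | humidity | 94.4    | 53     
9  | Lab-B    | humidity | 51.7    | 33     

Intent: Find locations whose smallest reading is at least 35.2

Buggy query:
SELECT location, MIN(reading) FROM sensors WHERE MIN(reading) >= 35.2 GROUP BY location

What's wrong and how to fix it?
Bug: MIN() in WHERE is a misuse of aggregate

Fix: Use HAVING for the per-group MIN condition

Corrected query:
SELECT location, MIN(reading) FROM sensors GROUP BY location HAVING MIN(reading) >= 35.2

Result:
location | MIN(reading)
---------+-------------
Basement | 90.3        
Lobby    | 64.4        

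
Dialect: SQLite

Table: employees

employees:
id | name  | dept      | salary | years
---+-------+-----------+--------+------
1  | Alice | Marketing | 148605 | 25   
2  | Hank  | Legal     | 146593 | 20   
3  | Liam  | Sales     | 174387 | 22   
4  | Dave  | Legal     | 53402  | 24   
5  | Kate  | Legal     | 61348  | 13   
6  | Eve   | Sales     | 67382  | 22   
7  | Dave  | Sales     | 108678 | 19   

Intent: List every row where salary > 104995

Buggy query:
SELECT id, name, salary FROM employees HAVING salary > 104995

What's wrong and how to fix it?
Bug: HAVING filters the output of aggregation, but this query has no GROUP BY and no aggregate functions, so SQLite rejects it (HAVING clause on a non-aggregate query); the condition here is per row

Fix: Use WHERE for row-level filtering

Corrected query:
SELECT id, name, salary FROM employees WHERE salary > 104995

Result:
id | name  | salary
---+-------+-------
1  | Alice | 148605
2  | Hank  | 146593
3  | Liam  | 174387
7  | Dave  | 108678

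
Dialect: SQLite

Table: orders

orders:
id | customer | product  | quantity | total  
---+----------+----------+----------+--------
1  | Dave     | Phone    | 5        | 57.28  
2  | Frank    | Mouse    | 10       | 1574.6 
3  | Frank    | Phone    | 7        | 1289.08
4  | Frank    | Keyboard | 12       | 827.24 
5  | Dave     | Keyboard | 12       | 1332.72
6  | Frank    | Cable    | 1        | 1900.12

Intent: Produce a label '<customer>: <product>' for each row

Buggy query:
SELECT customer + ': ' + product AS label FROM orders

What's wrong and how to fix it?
Bug: SQLite uses || for string concatenation; + coerces text to numbers (yielding 0)

Fix: Replace + with || to concatenate text

Corrected query:
SELECT customer || ': ' || product AS label FROM orders

Result:
label          
---------------
Dave: Phone    
Frank: Mouse   
Frank: Phone   
Frank: Keyboard
Dave: Keyboard 
Frank: Cable   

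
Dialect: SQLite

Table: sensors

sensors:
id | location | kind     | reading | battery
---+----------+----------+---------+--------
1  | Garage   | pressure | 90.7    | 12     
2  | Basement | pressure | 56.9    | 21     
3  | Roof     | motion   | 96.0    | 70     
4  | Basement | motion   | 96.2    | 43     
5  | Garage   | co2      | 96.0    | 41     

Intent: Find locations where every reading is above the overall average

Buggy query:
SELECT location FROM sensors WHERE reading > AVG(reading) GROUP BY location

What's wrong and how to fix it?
Bug: AVG() is an aggregate; it can't sit directly in WHERE

Fix: Use a subquery for AVG and a HAVING MIN(...) filter so the condition holds for every row in the group

Corrected query:
SELECT location FROM sensors GROUP BY location HAVING MIN(reading) > (SELECT AVG(reading) FROM sensors)

Result:
location
--------
Garage  
Roof    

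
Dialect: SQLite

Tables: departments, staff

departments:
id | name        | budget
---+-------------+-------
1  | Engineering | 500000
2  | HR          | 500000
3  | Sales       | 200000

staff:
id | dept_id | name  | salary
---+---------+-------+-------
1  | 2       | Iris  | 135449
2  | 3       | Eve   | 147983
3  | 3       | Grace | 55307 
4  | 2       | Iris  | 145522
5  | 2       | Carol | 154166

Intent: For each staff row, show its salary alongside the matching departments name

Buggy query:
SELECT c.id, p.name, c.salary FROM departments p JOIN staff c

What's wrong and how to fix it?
Bug: JOIN with no ON clause produces a cartesian product; every staff row pairs with every departments row

Fix: Add ON c.dept_id = p.id to the JOIN

Corrected query:
SELECT c.id, p.name, c.salary FROM departments p JOIN staff c ON c.dept_id = p.id

Result:
id | name  | salary
---+-------+-------
1  | HR    | 135449
2  | Sales | 147983
3  | Sales | 55307 
4  | HR    | 145522
5  | HR    | 154166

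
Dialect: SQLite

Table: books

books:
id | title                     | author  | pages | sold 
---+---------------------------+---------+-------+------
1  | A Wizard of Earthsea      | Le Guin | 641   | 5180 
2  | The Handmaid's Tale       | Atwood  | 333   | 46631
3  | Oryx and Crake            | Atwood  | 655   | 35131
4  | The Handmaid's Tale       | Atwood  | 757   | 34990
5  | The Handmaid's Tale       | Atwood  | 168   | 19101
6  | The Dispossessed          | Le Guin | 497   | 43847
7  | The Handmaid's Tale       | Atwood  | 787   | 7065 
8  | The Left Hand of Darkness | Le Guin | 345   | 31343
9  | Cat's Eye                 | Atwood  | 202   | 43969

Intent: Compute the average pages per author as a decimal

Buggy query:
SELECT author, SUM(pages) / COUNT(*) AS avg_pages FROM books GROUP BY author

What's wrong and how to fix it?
Bug: Both operands are integers, so '/' performs integer division and truncates

Fix: Multiply by 1.0 (or CAST to REAL) to force floating-point division

Corrected query:
SELECT author, SUM(pages) * 1.0 / COUNT(*) AS avg_pages FROM books GROUP BY author

Result:
author  | avg_pages 
--------+-----------
Atwood  | 483.666667
Le Guin | 494.333333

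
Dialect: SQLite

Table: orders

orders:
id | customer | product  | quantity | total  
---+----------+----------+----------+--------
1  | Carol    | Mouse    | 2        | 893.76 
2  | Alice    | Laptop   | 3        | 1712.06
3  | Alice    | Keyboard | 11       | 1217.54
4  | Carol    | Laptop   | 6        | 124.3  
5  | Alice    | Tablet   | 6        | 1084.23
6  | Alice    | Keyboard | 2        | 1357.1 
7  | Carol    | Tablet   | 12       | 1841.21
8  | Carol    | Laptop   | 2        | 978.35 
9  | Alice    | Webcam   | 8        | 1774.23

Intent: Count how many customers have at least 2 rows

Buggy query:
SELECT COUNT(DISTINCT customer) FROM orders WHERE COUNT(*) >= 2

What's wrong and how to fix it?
Bug: COUNT(*) cannot appear in WHERE; the per-group count doesn't exist yet

Fix: Use a subquery that GROUPs and filters with HAVING, then count its rows

Corrected query:
SELECT COUNT(*) FROM (SELECT customer FROM orders GROUP BY customer HAVING COUNT(*) >= 2)

Result:
COUNT(*)
--------
2       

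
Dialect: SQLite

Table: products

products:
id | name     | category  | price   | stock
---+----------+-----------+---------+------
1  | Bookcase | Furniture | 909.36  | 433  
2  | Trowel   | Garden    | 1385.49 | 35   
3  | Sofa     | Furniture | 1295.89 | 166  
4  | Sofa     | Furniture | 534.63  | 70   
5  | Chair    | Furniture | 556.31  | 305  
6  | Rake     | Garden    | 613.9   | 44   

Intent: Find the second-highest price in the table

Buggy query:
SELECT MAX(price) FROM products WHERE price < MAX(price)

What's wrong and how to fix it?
Bug: The inner MAX is an aggregate inside WHERE, which is not allowed

Fix: Compute the overall MAX in a subquery, then take MAX of rows below it

Corrected query:
SELECT MAX(price) FROM products WHERE price < (SELECT MAX(price) FROM products)

Result:
MAX(price)
----------
1295.89   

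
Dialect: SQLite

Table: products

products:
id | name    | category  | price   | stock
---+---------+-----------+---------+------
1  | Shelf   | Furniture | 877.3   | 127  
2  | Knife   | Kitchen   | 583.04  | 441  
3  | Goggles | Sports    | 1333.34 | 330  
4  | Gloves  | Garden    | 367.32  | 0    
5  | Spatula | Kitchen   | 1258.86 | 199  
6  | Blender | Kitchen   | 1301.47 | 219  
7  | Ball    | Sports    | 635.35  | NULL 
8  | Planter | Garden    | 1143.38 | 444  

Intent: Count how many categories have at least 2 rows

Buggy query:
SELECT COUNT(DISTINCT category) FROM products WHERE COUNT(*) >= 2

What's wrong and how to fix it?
Bug: COUNT(*) cannot appear in WHERE; the per-group count doesn't exist yet

Fix: Group first with HAVING COUNT(*) >= 2, then COUNT the resulting groups

Corrected query:
SELECT COUNT(*) FROM (SELECT category FROM products GROUP BY category HAVING COUNT(*) >= 2)

Result:
COUNT(*)
--------
3       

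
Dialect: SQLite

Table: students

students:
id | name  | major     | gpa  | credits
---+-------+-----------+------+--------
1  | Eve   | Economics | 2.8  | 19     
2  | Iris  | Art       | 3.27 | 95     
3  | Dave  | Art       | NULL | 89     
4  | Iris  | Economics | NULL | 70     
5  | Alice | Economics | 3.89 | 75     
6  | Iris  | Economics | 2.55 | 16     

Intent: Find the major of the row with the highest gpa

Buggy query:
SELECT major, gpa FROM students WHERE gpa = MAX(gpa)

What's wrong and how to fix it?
Bug: WHERE is evaluated per row; an aggregate over the whole table isn't defined there

Fix: Use a subquery: WHERE gpa = (SELECT MAX(gpa) FROM students)

Corrected query:
SELECT major, gpa FROM students WHERE gpa = (SELECT MAX(gpa) FROM students)

Result:
major     | gpa 
----------+-----
Economics | 3.89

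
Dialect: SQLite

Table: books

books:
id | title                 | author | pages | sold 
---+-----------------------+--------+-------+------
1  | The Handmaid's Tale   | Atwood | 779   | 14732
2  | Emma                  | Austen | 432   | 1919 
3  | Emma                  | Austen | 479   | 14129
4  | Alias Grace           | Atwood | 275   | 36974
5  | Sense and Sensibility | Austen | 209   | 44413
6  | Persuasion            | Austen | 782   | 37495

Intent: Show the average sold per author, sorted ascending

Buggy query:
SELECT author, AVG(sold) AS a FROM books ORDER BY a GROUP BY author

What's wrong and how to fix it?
Bug: GROUP BY must precede ORDER BY

Fix: Reorder: SELECT … FROM … GROUP BY … ORDER BY …

Corrected query:
SELECT author, AVG(sold) AS a FROM books GROUP BY author ORDER BY a

Result:
author | a    
-------+------
Austen | 24489
Atwood | 25853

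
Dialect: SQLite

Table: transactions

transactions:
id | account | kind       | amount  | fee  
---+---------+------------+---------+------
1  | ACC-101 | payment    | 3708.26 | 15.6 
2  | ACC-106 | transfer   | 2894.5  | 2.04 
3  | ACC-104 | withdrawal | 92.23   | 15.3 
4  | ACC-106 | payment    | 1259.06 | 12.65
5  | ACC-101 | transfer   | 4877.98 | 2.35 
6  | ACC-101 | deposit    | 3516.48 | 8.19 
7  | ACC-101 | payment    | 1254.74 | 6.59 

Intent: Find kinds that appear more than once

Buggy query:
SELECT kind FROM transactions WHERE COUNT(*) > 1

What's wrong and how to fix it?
Bug: WHERE can't reference COUNT(*); aggregates are computed after WHERE

Fix: Group first, then use HAVING for the count condition

Corrected query:
SELECT kind FROM transactions GROUP BY kind HAVING COUNT(*) > 1

Result:
kind    
--------
payment 
transfer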